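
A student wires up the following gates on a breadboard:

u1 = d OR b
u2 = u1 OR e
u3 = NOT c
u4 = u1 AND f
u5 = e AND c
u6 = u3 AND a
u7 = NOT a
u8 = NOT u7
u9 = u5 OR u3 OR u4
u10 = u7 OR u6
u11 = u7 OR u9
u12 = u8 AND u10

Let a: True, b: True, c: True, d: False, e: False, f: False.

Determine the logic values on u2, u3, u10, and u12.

u2 = True; u3 = False; u10 = False; u12 = False

u1 = d OR b = False OR True = True
u2 = u1 OR e = True OR False = True
u3 = NOT c = NOT True = False
u6 = u3 AND a = False AND True = False
u7 = NOT a = NOT True = False
u8 = NOT u7 = NOT False = True
u10 = u7 OR u6 = False OR False = False
u12 = u8 AND u10 = True AND False = False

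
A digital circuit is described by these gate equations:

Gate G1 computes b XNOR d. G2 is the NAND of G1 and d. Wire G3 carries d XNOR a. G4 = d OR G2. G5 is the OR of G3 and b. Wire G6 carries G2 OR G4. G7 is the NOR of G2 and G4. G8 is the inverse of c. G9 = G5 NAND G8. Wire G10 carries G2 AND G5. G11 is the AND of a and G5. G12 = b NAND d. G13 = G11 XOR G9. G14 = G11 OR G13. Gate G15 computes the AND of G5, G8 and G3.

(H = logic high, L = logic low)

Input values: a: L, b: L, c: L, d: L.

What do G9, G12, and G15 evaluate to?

G9 = L; G12 = H; G15 = H

G3 = d XNOR a = L XNOR L = H
G5 = G3 OR b = H OR L = H
G8 = NOT c = NOT L = H
G9 = G5 NAND G8 = H NAND H = L
G12 = b NAND d = L NAND L = H
G15 = G5 AND G8 AND G3 = H AND H AND H = H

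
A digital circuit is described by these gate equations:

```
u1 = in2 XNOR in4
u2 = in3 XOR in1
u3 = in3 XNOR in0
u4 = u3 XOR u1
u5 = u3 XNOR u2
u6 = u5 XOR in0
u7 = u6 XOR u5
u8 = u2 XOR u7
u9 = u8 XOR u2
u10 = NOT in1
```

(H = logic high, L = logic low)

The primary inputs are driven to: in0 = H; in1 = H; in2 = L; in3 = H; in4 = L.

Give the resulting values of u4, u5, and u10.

u4 = L, u5 = L, u10 = L

u1 = in2 XNOR in4 = L XNOR L = H
u2 = in3 XOR in1 = H XOR H = L
u3 = in3 XNOR in0 = H XNOR H = H
u4 = u3 XOR u1 = H XOR H = L
u5 = u3 XNOR u2 = H XNOR L = L
u10 = NOT in1 = NOT H = L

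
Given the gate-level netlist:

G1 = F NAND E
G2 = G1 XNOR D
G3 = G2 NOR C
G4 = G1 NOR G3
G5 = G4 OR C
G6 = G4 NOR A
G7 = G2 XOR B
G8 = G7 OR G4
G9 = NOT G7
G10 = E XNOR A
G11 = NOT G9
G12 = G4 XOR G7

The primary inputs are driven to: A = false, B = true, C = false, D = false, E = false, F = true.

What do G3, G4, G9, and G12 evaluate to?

G3 = true  G4 = false  G9 = false  G12 = true

G1 = F NAND E = true NAND false = true
G2 = G1 XNOR D = true XNOR false = false
G3 = G2 NOR C = false NOR false = true
G4 = G1 NOR G3 = true NOR true = false
G7 = G2 XOR B = false XOR true = true
G9 = NOT G7 = NOT true = false
G12 = G4 XOR G7 = false XOR true = true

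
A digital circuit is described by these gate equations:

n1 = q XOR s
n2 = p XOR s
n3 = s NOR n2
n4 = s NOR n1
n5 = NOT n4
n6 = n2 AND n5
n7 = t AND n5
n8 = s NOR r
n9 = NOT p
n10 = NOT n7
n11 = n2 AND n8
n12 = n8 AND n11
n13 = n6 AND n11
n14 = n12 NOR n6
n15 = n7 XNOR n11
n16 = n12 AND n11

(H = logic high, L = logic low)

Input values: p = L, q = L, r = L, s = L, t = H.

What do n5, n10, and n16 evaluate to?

n5 = L, n10 = H, n16 = L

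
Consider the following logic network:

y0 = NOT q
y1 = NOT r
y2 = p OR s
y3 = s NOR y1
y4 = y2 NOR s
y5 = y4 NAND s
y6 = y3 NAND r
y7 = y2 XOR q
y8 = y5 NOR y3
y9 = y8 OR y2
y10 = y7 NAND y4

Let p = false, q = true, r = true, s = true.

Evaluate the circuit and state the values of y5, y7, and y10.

y5 = true, y7 = false, y10 = true

y2 = p OR s = false OR true = true
y4 = y2 NOR s = true NOR true = false
y5 = y4 NAND s = false NAND true = true
y7 = y2 XOR q = true XOR true = false
y10 = y7 NAND y4 = false NAND false = true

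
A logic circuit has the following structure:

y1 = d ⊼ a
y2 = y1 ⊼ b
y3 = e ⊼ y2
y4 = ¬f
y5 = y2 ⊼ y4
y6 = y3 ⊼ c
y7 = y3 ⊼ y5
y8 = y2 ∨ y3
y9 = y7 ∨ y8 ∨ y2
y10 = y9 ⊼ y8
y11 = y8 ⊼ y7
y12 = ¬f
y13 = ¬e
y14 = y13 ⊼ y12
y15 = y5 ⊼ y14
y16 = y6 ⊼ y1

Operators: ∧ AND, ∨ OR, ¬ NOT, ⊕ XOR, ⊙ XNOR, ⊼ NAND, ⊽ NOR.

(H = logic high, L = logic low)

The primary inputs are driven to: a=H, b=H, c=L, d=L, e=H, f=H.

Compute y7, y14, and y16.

y7 = L, y14 = H, y16 = L

y1 = d NAND a = L NAND H = H
y2 = y1 NAND b = H NAND H = L
y3 = e NAND y2 = H NAND L = H
y4 = NOT f = NOT H = L
y5 = y2 NAND y4 = L NAND L = H
y6 = y3 NAND c = H NAND L = H
y7 = y3 NAND y5 = H NAND H = L
y12 = NOT f = NOT H = L
y13 = NOT e = NOT H = L
y14 = y13 NAND y12 = L NAND L = H
y16 = y6 NAND y1 = H NAND H = L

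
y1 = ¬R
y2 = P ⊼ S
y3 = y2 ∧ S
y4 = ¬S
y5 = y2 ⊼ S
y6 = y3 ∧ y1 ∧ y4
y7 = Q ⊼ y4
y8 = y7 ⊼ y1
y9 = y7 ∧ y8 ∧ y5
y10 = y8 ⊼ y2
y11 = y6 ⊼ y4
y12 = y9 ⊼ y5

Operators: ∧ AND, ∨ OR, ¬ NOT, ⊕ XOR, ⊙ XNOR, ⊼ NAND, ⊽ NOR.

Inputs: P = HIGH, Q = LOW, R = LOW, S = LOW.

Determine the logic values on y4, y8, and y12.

y4 = HIGH, y8 = LOW, y12 = HIGH

y1 = NOT R = NOT LOW = HIGH
y2 = P NAND S = HIGH NAND LOW = HIGH
y4 = NOT S = NOT LOW = HIGH
y5 = y2 NAND S = HIGH NAND LOW = HIGH
y7 = Q NAND y4 = LOW NAND HIGH = HIGH
y8 = y7 NAND y1 = HIGH NAND HIGH = LOW
y9 = y7 AND y8 AND y5 = HIGH AND LOW AND HIGH = LOW
y12 = y9 NAND y5 = LOW NAND HIGH = HIGH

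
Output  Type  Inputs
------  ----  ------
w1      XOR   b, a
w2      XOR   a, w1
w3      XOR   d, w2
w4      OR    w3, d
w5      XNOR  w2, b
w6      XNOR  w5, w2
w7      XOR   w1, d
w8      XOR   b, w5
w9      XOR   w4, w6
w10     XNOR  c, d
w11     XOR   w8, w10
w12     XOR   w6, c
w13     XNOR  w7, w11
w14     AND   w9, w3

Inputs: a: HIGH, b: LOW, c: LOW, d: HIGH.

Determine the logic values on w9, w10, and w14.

w1 = b XOR a = LOW XOR HIGH = HIGH
w2 = a XOR w1 = HIGH XOR HIGH = LOW
w3 = d XOR w2 = HIGH XOR LOW = HIGH
w4 = w3 OR d = HIGH OR HIGH = HIGH
w5 = w2 XNOR b = LOW XNOR LOW = HIGH
w6 = w5 XNOR w2 = HIGH XNOR LOW = LOW
w9 = w4 XOR w6 = HIGH XOR LOW = HIGH
w10 = c XNOR d = LOW XNOR HIGH = LOW
w14 = w9 AND w3 = HIGH AND HIGH = HIGH

w9 = HIGH  w10 = LOW  w14 = HIGH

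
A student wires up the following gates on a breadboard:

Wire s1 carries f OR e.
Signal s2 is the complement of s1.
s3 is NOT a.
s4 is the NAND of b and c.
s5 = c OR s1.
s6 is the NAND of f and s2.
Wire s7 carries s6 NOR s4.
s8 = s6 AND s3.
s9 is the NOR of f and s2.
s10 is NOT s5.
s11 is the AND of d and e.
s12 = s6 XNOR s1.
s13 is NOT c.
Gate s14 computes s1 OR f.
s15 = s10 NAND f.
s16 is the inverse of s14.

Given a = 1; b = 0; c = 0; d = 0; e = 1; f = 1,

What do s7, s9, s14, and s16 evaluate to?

s1 = f OR e = 1 OR 1 = 1
s2 = NOT s1 = NOT 1 = 0
s4 = b NAND c = 0 NAND 0 = 1
s6 = f NAND s2 = 1 NAND 0 = 1
s7 = s6 NOR s4 = 1 NOR 1 = 0
s9 = f NOR s2 = 1 NOR 0 = 0
s14 = s1 OR f = 1 OR 1 = 1
s16 = NOT s14 = NOT 1 = 0

s7 = 0, s9 = 0, s14 = 1, s16 = 0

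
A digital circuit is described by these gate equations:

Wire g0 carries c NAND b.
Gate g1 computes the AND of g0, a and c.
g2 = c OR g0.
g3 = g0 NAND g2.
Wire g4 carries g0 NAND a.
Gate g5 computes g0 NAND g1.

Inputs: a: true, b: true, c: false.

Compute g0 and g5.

g0 = true; g5 = true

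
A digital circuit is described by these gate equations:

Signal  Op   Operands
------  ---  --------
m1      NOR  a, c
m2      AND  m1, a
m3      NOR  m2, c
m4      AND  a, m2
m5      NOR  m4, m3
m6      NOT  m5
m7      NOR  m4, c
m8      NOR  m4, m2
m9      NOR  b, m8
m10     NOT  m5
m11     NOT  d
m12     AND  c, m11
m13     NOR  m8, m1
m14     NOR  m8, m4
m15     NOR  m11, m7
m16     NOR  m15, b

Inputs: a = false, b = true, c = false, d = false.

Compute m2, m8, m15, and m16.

m1 = a NOR c = false NOR false = true
m2 = m1 AND a = true AND false = false
m4 = a AND m2 = false AND false = false
m7 = m4 NOR c = false NOR false = true
m8 = m4 NOR m2 = false NOR false = true
m11 = NOT d = NOT false = true
m15 = m11 NOR m7 = true NOR true = false
m16 = m15 NOR b = false NOR true = false

m2 = false, m8 = true, m15 = false, m16 = false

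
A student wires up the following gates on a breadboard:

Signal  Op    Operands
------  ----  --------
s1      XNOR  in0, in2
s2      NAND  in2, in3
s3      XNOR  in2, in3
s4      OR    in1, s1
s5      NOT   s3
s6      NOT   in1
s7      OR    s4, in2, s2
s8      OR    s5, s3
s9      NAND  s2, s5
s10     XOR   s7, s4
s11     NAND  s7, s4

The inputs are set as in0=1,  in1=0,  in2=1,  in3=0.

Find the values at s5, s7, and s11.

s1 = in0 XNOR in2 = 1 XNOR 1 = 1
s2 = in2 NAND in3 = 1 NAND 0 = 1
s3 = in2 XNOR in3 = 1 XNOR 0 = 0
s4 = in1 OR s1 = 0 OR 1 = 1
s5 = NOT s3 = NOT 0 = 1
s7 = s4 OR in2 OR s2 = 1 OR 1 OR 1 = 1
s11 = s7 NAND s4 = 1 NAND 1 = 0

s5 = 1, s7 = 1, s11 = 0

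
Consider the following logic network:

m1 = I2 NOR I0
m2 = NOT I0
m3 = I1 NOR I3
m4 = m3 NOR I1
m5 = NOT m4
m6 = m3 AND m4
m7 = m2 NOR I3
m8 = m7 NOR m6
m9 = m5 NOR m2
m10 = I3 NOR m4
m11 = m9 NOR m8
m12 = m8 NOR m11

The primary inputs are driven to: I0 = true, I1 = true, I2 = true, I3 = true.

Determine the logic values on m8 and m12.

m8 = true, m12 = false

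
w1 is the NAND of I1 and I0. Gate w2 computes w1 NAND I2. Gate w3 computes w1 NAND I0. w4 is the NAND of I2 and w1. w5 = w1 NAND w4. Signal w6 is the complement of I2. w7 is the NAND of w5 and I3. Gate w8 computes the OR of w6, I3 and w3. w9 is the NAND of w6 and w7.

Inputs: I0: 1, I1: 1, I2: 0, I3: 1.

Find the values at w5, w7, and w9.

w5 = 1, w7 = 0, w9 = 1

w1 = I1 NAND I0 = 1 NAND 1 = 0
w4 = I2 NAND w1 = 0 NAND 0 = 1
w5 = w1 NAND w4 = 0 NAND 1 = 1
w6 = NOT I2 = NOT 0 = 1
w7 = w5 NAND I3 = 1 NAND 1 = 0
w9 = w6 NAND w7 = 1 NAND 0 = 1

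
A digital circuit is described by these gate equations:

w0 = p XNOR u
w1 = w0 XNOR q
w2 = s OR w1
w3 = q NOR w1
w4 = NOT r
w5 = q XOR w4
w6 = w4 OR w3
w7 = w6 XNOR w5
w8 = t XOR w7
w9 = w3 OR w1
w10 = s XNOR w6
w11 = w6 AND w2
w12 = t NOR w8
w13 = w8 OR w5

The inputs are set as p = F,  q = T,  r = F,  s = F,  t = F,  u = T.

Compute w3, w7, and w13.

w3 = F  w7 = F  w13 = F

w0 = p XNOR u = F XNOR T = F
w1 = w0 XNOR q = F XNOR T = F
w3 = q NOR w1 = T NOR F = F
w4 = NOT r = NOT F = T
w5 = q XOR w4 = T XOR T = F
w6 = w4 OR w3 = T OR F = T
w7 = w6 XNOR w5 = T XNOR F = F
w8 = t XOR w7 = F XOR F = F
w13 = w8 OR w5 = F OR F = F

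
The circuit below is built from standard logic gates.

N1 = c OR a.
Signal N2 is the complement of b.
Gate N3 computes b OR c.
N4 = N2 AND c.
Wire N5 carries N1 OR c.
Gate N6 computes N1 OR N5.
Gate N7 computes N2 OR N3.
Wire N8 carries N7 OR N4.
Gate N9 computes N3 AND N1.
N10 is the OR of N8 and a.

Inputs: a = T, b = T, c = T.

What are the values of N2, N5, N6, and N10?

N2 = F, N5 = T, N6 = T, N10 = T

N1 = c OR a = T OR T = T
N2 = NOT b = NOT T = F
N3 = b OR c = T OR T = T
N4 = N2 AND c = F AND T = F
N5 = N1 OR c = T OR T = T
N6 = N1 OR N5 = T OR T = T
N7 = N2 OR N3 = F OR T = T
N8 = N7 OR N4 = T OR F = T
N10 = N8 OR a = T OR T = T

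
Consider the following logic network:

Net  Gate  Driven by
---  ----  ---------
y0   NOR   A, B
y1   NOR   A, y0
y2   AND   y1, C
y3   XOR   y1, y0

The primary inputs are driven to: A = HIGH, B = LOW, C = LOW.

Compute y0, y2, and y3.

y0 = LOW  y2 = LOW  y3 = LOW

y0 = A NOR B = HIGH NOR LOW = LOW
y1 = A NOR y0 = HIGH NOR LOW = LOW
y2 = y1 AND C = LOW AND LOW = LOW
y3 = y1 XOR y0 = LOW XOR LOW = LOW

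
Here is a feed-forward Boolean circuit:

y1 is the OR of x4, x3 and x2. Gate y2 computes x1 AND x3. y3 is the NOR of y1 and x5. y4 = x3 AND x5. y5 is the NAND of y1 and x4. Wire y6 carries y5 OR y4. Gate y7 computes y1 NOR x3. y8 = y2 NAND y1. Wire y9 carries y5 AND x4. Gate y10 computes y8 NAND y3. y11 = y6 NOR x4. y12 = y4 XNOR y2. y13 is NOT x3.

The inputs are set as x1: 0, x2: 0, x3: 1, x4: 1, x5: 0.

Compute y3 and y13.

y1 = x4 OR x3 OR x2 = 1 OR 1 OR 0 = 1
y3 = y1 NOR x5 = 1 NOR 0 = 0
y13 = NOT x3 = NOT 1 = 0

y3 = 0, y13 = 0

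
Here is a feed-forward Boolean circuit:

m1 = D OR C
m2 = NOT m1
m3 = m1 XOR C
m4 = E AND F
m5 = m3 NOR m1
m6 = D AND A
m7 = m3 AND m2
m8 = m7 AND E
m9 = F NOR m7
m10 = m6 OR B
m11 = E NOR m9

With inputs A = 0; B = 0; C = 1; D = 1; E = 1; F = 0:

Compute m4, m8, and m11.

m1 = D OR C = 1 OR 1 = 1
m2 = NOT m1 = NOT 1 = 0
m3 = m1 XOR C = 1 XOR 1 = 0
m4 = E AND F = 1 AND 0 = 0
m7 = m3 AND m2 = 0 AND 0 = 0
m8 = m7 AND E = 0 AND 1 = 0
m9 = F NOR m7 = 0 NOR 0 = 1
m11 = E NOR m9 = 1 NOR 1 = 0

m4 = 0; m8 = 0; m11 = 0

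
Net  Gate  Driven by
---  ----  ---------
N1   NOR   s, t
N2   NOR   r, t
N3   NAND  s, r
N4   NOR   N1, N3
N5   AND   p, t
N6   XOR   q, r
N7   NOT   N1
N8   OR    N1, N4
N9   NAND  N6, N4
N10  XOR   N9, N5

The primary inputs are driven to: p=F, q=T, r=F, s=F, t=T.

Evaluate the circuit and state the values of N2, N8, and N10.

N1 = s NOR t = F NOR T = F
N2 = r NOR t = F NOR T = F
N3 = s NAND r = F NAND F = T
N4 = N1 NOR N3 = F NOR T = F
N5 = p AND t = F AND T = F
N6 = q XOR r = T XOR F = T
N8 = N1 OR N4 = F OR F = F
N9 = N6 NAND N4 = T NAND F = T
N10 = N9 XOR N5 = T XOR F = T

N2 = F  N8 = F  N10 = T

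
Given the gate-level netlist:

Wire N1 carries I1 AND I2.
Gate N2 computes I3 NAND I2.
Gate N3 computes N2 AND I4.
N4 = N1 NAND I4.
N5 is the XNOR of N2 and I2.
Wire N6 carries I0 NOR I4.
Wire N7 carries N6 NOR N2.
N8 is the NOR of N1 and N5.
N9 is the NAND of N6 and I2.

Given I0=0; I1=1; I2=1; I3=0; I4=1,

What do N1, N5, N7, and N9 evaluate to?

N1 = I1 AND I2 = 1 AND 1 = 1
N2 = I3 NAND I2 = 0 NAND 1 = 1
N5 = N2 XNOR I2 = 1 XNOR 1 = 1
N6 = I0 NOR I4 = 0 NOR 1 = 0
N7 = N6 NOR N2 = 0 NOR 1 = 0
N9 = N6 NAND I2 = 0 NAND 1 = 1

N1 = 1; N5 = 1; N7 = 0; N9 = 1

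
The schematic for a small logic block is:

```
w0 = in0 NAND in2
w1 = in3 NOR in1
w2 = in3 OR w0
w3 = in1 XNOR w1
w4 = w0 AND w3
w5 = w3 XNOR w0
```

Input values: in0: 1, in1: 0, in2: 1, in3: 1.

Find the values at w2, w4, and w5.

w2 = 1  w4 = 0  w5 = 0

w0 = in0 NAND in2 = 1 NAND 1 = 0
w1 = in3 NOR in1 = 1 NOR 0 = 0
w2 = in3 OR w0 = 1 OR 0 = 1
w3 = in1 XNOR w1 = 0 XNOR 0 = 1
w4 = w0 AND w3 = 0 AND 1 = 0
w5 = w3 XNOR w0 = 1 XNOR 0 = 0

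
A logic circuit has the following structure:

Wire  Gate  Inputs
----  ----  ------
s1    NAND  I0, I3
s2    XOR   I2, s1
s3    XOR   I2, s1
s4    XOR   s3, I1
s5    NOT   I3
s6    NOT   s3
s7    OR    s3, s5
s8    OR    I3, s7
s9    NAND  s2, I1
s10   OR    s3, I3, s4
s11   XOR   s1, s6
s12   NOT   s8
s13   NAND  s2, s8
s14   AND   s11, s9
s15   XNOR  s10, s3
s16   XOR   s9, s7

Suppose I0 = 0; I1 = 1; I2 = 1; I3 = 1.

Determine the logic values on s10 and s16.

s10 = 1; s16 = 1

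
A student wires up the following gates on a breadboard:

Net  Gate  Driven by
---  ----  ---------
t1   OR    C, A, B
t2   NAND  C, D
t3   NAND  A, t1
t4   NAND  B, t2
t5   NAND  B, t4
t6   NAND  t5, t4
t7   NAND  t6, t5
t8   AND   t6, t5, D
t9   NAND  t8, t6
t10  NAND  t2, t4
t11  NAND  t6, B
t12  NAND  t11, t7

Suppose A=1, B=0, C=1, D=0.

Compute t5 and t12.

t2 = C NAND D = 1 NAND 0 = 1
t4 = B NAND t2 = 0 NAND 1 = 1
t5 = B NAND t4 = 0 NAND 1 = 1
t6 = t5 NAND t4 = 1 NAND 1 = 0
t7 = t6 NAND t5 = 0 NAND 1 = 1
t11 = t6 NAND B = 0 NAND 0 = 1
t12 = t11 NAND t7 = 1 NAND 1 = 0

t5 = 1, t12 = 0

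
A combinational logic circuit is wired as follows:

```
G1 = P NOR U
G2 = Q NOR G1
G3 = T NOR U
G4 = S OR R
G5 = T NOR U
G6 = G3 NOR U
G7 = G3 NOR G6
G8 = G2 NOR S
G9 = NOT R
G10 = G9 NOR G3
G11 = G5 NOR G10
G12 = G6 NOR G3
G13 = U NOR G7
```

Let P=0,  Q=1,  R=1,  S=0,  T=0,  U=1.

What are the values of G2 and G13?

G2 = 0, G13 = 0

G1 = P NOR U = 0 NOR 1 = 0
G2 = Q NOR G1 = 1 NOR 0 = 0
G3 = T NOR U = 0 NOR 1 = 0
G6 = G3 NOR U = 0 NOR 1 = 0
G7 = G3 NOR G6 = 0 NOR 0 = 1
G13 = U NOR G7 = 1 NOR 1 = 0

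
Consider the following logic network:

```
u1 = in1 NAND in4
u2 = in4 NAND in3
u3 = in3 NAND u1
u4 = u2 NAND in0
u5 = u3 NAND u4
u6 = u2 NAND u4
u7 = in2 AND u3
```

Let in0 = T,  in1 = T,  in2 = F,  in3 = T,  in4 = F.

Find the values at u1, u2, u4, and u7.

u1 = in1 NAND in4 = T NAND F = T
u2 = in4 NAND in3 = F NAND T = T
u3 = in3 NAND u1 = T NAND T = F
u4 = u2 NAND in0 = T NAND T = F
u7 = in2 AND u3 = F AND F = F

u1 = T, u2 = T, u4 = F, u7 = F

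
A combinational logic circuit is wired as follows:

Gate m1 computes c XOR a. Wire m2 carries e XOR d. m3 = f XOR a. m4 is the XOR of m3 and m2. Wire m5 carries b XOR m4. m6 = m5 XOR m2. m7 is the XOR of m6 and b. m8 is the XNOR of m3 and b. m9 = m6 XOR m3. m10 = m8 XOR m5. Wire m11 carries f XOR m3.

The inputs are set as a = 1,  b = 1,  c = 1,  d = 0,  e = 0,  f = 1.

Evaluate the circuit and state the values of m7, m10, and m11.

m7 = 0, m10 = 1, m11 = 1

m2 = e XOR d = 0 XOR 0 = 0
m3 = f XOR a = 1 XOR 1 = 0
m4 = m3 XOR m2 = 0 XOR 0 = 0
m5 = b XOR m4 = 1 XOR 0 = 1
m6 = m5 XOR m2 = 1 XOR 0 = 1
m7 = m6 XOR b = 1 XOR 1 = 0
m8 = m3 XNOR b = 0 XNOR 1 = 0
m10 = m8 XOR m5 = 0 XOR 1 = 1
m11 = f XOR m3 = 1 XOR 0 = 1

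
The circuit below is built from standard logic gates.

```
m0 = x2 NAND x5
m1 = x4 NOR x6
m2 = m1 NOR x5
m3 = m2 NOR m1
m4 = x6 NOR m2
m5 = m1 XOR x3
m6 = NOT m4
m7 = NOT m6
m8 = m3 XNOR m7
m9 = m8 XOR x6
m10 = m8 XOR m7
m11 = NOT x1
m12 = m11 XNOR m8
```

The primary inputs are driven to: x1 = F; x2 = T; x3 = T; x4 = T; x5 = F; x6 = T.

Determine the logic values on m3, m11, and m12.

m3 = F  m11 = T  m12 = T

m1 = x4 NOR x6 = T NOR T = F
m2 = m1 NOR x5 = F NOR F = T
m3 = m2 NOR m1 = T NOR F = F
m4 = x6 NOR m2 = T NOR T = F
m6 = NOT m4 = NOT F = T
m7 = NOT m6 = NOT T = F
m8 = m3 XNOR m7 = F XNOR F = T
m11 = NOT x1 = NOT F = T
m12 = m11 XNOR m8 = T XNOR T = T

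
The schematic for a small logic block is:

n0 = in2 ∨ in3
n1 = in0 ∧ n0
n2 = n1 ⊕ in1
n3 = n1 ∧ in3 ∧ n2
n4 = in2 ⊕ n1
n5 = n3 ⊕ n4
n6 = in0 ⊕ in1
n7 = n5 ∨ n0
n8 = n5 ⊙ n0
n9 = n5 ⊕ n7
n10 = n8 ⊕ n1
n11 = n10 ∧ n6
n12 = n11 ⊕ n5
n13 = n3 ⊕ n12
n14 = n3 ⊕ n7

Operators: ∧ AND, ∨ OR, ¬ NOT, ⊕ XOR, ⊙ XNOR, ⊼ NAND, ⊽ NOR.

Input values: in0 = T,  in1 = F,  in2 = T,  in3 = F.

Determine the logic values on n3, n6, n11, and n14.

n3 = F  n6 = T  n11 = T  n14 = T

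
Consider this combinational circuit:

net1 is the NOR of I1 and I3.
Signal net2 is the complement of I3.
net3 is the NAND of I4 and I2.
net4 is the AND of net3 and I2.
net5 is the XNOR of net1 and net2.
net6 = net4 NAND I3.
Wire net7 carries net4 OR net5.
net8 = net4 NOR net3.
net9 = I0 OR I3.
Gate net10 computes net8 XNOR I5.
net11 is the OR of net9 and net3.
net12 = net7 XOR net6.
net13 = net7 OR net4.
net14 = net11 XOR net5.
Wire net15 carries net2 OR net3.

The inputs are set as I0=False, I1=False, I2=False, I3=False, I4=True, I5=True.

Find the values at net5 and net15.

net5 = True, net15 = True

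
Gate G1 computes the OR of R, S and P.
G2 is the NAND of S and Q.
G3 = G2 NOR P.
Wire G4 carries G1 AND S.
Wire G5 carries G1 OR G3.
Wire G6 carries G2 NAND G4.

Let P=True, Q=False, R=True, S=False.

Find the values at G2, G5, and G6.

G2 = True; G5 = True; G6 = True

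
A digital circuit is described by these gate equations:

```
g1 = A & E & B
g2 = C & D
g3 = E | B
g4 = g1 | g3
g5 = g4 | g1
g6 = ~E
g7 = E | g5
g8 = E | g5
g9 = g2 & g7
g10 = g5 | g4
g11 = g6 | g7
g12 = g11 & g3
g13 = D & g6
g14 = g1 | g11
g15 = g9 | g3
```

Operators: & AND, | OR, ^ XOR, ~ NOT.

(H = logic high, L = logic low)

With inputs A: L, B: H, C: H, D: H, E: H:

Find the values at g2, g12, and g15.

g2 = H; g12 = H; g15 = H

g1 = A AND E AND B = L AND H AND H = L
g2 = C AND D = H AND H = H
g3 = E OR B = H OR H = H
g4 = g1 OR g3 = L OR H = H
g5 = g4 OR g1 = H OR L = H
g6 = NOT E = NOT H = L
g7 = E OR g5 = H OR H = H
g9 = g2 AND g7 = H AND H = H
g11 = g6 OR g7 = L OR H = H
g12 = g11 AND g3 = H AND H = H
g15 = g9 OR g3 = H OR H = H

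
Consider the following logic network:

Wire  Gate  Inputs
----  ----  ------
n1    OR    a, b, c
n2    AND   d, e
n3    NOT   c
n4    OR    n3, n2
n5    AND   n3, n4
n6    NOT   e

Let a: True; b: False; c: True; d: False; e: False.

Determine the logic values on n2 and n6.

n2 = d AND e = False AND False = False
n6 = NOT e = NOT False = True

n2 = False, n6 = True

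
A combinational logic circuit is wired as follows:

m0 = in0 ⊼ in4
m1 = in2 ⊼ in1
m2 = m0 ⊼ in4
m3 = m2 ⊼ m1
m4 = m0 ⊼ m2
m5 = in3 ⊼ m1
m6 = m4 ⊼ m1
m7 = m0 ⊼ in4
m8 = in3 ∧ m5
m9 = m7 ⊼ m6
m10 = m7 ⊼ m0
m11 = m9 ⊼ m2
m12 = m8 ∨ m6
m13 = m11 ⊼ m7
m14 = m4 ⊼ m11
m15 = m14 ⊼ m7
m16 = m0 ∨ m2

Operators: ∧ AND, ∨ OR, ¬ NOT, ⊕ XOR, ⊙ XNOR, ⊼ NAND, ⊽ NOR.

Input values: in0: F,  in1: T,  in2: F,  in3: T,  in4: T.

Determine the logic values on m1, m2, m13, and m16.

m0 = in0 NAND in4 = F NAND T = T
m1 = in2 NAND in1 = F NAND T = T
m2 = m0 NAND in4 = T NAND T = F
m4 = m0 NAND m2 = T NAND F = T
m6 = m4 NAND m1 = T NAND T = F
m7 = m0 NAND in4 = T NAND T = F
m9 = m7 NAND m6 = F NAND F = T
m11 = m9 NAND m2 = T NAND F = T
m13 = m11 NAND m7 = T NAND F = T
m16 = m0 OR m2 = T OR F = T

m1 = T, m2 = F, m13 = T, m16 = T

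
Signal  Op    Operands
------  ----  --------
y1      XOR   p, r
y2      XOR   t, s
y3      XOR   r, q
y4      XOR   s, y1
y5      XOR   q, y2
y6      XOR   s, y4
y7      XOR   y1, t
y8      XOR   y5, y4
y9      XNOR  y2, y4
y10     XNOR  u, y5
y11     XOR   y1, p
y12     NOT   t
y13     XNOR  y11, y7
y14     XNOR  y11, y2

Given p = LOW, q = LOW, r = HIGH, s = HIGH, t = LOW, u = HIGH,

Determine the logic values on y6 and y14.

y1 = p XOR r = LOW XOR HIGH = HIGH
y2 = t XOR s = LOW XOR HIGH = HIGH
y4 = s XOR y1 = HIGH XOR HIGH = LOW
y6 = s XOR y4 = HIGH XOR LOW = HIGH
y11 = y1 XOR p = HIGH XOR LOW = HIGH
y14 = y11 XNOR y2 = HIGH XNOR HIGH = HIGH

y6 = HIGH, y14 = HIGH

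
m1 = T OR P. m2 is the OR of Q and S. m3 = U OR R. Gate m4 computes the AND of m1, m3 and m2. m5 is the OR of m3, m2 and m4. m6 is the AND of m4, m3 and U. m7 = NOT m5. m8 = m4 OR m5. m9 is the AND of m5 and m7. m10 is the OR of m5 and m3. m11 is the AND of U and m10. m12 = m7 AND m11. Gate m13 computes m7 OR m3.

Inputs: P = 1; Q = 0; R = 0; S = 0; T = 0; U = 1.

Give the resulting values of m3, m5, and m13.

m3 = 1  m5 = 1  m13 = 1

m1 = T OR P = 0 OR 1 = 1
m2 = Q OR S = 0 OR 0 = 0
m3 = U OR R = 1 OR 0 = 1
m4 = m1 AND m3 AND m2 = 1 AND 1 AND 0 = 0
m5 = m3 OR m2 OR m4 = 1 OR 0 OR 0 = 1
m7 = NOT m5 = NOT 1 = 0
m13 = m7 OR m3 = 0 OR 1 = 1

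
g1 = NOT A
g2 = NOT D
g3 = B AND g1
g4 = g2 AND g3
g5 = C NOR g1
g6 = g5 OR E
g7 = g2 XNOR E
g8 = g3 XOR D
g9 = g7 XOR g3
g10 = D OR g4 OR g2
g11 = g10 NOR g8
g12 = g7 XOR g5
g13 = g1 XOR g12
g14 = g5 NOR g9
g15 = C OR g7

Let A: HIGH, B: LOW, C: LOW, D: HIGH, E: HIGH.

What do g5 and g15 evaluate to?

g5 = HIGH  g15 = LOW

g1 = NOT A = NOT HIGH = LOW
g2 = NOT D = NOT HIGH = LOW
g5 = C NOR g1 = LOW NOR LOW = HIGH
g7 = g2 XNOR E = LOW XNOR HIGH = LOW
g15 = C OR g7 = LOW OR LOW = LOW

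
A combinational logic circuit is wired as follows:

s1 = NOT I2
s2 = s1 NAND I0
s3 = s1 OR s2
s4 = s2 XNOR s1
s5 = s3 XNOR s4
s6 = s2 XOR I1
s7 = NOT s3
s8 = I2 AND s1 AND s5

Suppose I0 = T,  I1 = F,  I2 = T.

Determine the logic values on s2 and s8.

s2 = T, s8 = F

s1 = NOT I2 = NOT T = F
s2 = s1 NAND I0 = F NAND T = T
s3 = s1 OR s2 = F OR T = T
s4 = s2 XNOR s1 = T XNOR F = F
s5 = s3 XNOR s4 = T XNOR F = F
s8 = I2 AND s1 AND s5 = T AND F AND F = F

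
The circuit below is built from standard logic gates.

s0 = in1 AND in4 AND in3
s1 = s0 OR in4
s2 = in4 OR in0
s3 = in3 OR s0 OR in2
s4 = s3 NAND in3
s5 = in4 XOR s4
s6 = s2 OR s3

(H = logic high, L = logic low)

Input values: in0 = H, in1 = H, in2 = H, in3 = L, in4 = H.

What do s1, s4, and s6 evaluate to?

s0 = in1 AND in4 AND in3 = H AND H AND L = L
s1 = s0 OR in4 = L OR H = H
s2 = in4 OR in0 = H OR H = H
s3 = in3 OR s0 OR in2 = L OR L OR H = H
s4 = s3 NAND in3 = H NAND L = H
s6 = s2 OR s3 = H OR H = H

s1 = H; s4 = H; s6 = H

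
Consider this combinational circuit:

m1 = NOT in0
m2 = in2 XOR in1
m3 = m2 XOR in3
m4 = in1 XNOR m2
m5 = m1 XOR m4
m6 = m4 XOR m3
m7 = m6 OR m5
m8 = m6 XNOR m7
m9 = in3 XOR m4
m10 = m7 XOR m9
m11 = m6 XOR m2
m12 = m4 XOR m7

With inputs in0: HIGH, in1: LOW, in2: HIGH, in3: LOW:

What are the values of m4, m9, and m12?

m4 = LOW, m9 = LOW, m12 = HIGH

m1 = NOT in0 = NOT HIGH = LOW
m2 = in2 XOR in1 = HIGH XOR LOW = HIGH
m3 = m2 XOR in3 = HIGH XOR LOW = HIGH
m4 = in1 XNOR m2 = LOW XNOR HIGH = LOW
m5 = m1 XOR m4 = LOW XOR LOW = LOW
m6 = m4 XOR m3 = LOW XOR HIGH = HIGH
m7 = m6 OR m5 = HIGH OR LOW = HIGH
m9 = in3 XOR m4 = LOW XOR LOW = LOW
m12 = m4 XOR m7 = LOW XOR HIGH = HIGH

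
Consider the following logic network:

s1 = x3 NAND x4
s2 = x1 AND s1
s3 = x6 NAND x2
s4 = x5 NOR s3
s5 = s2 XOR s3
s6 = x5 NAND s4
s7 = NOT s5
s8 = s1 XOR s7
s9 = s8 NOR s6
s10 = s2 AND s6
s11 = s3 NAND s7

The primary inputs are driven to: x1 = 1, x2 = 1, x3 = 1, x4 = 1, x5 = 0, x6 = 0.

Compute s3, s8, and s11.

s3 = 1  s8 = 0  s11 = 1

s1 = x3 NAND x4 = 1 NAND 1 = 0
s2 = x1 AND s1 = 1 AND 0 = 0
s3 = x6 NAND x2 = 0 NAND 1 = 1
s5 = s2 XOR s3 = 0 XOR 1 = 1
s7 = NOT s5 = NOT 1 = 0
s8 = s1 XOR s7 = 0 XOR 0 = 0
s11 = s3 NAND s7 = 1 NAND 0 = 1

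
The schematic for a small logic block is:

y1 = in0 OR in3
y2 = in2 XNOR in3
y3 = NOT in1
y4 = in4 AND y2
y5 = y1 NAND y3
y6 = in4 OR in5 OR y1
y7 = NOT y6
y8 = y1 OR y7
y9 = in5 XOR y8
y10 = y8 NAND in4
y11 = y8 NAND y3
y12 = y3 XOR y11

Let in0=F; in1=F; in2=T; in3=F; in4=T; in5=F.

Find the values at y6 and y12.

y6 = T; y12 = F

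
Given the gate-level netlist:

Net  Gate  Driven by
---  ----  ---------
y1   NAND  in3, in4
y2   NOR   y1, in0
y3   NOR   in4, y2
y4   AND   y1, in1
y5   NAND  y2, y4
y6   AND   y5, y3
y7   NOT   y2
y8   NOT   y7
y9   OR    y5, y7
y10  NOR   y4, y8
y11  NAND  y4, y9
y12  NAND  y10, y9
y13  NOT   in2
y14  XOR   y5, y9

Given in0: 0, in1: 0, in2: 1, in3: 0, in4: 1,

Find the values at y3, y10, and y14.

y3 = 0, y10 = 1, y14 = 0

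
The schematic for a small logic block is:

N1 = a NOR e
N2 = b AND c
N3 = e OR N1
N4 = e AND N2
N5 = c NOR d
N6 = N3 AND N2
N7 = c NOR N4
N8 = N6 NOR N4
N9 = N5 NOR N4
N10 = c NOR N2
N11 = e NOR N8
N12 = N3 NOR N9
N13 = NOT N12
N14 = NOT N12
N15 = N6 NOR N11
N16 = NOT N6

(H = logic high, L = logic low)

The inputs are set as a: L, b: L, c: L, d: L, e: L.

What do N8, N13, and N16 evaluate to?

N8 = H, N13 = H, N16 = H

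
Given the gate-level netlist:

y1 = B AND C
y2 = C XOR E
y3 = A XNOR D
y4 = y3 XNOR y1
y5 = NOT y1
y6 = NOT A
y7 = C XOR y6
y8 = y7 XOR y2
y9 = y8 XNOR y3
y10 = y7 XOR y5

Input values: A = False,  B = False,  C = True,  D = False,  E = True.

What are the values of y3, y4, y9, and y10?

y3 = True  y4 = False  y9 = False  y10 = True

y1 = B AND C = False AND True = False
y2 = C XOR E = True XOR True = False
y3 = A XNOR D = False XNOR False = True
y4 = y3 XNOR y1 = True XNOR False = False
y5 = NOT y1 = NOT False = True
y6 = NOT A = NOT False = True
y7 = C XOR y6 = True XOR True = False
y8 = y7 XOR y2 = False XOR False = False
y9 = y8 XNOR y3 = False XNOR True = False
y10 = y7 XOR y5 = False XOR True = True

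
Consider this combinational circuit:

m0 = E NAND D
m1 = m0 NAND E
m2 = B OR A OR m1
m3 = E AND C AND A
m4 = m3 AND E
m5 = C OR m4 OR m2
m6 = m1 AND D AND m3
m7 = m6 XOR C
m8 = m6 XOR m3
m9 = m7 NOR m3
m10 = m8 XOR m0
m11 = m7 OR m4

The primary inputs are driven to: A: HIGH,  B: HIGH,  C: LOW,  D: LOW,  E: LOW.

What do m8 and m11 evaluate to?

m0 = E NAND D = LOW NAND LOW = HIGH
m1 = m0 NAND E = HIGH NAND LOW = HIGH
m3 = E AND C AND A = LOW AND LOW AND HIGH = LOW
m4 = m3 AND E = LOW AND LOW = LOW
m6 = m1 AND D AND m3 = HIGH AND LOW AND LOW = LOW
m7 = m6 XOR C = LOW XOR LOW = LOW
m8 = m6 XOR m3 = LOW XOR LOW = LOW
m11 = m7 OR m4 = LOW OR LOW = LOW

m8 = LOW; m11 = LOW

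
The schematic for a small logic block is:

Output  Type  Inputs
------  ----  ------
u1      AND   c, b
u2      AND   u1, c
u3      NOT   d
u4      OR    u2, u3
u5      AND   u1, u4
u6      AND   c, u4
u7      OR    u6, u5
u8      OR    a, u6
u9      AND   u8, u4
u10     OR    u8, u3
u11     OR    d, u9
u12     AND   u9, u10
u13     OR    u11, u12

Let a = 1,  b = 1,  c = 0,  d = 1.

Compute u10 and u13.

u10 = 1; u13 = 1

u1 = c AND b = 0 AND 1 = 0
u2 = u1 AND c = 0 AND 0 = 0
u3 = NOT d = NOT 1 = 0
u4 = u2 OR u3 = 0 OR 0 = 0
u6 = c AND u4 = 0 AND 0 = 0
u8 = a OR u6 = 1 OR 0 = 1
u9 = u8 AND u4 = 1 AND 0 = 0
u10 = u8 OR u3 = 1 OR 0 = 1
u11 = d OR u9 = 1 OR 0 = 1
u12 = u9 AND u10 = 0 AND 1 = 0
u13 = u11 OR u12 = 1 OR 0 = 1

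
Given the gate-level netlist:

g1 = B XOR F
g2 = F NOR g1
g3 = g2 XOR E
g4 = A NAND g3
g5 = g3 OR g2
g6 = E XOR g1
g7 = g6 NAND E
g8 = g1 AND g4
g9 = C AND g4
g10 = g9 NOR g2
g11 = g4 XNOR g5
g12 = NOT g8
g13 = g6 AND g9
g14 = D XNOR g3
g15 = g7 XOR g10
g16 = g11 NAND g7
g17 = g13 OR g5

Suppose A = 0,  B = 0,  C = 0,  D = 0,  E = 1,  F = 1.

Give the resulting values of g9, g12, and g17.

g9 = 0; g12 = 0; g17 = 1

g1 = B XOR F = 0 XOR 1 = 1
g2 = F NOR g1 = 1 NOR 1 = 0
g3 = g2 XOR E = 0 XOR 1 = 1
g4 = A NAND g3 = 0 NAND 1 = 1
g5 = g3 OR g2 = 1 OR 0 = 1
g6 = E XOR g1 = 1 XOR 1 = 0
g8 = g1 AND g4 = 1 AND 1 = 1
g9 = C AND g4 = 0 AND 1 = 0
g12 = NOT g8 = NOT 1 = 0
g13 = g6 AND g9 = 0 AND 0 = 0
g17 = g13 OR g5 = 0 OR 1 = 1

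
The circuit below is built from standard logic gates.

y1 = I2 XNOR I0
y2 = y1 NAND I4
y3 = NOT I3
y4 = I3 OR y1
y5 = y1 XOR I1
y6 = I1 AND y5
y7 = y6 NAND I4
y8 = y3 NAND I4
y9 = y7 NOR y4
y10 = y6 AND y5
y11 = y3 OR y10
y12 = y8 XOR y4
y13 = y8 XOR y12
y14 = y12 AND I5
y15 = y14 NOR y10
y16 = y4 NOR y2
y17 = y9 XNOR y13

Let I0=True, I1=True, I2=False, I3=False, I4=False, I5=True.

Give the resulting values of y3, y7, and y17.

y3 = True  y7 = True  y17 = True

y1 = I2 XNOR I0 = False XNOR True = False
y3 = NOT I3 = NOT False = True
y4 = I3 OR y1 = False OR False = False
y5 = y1 XOR I1 = False XOR True = True
y6 = I1 AND y5 = True AND True = True
y7 = y6 NAND I4 = True NAND False = True
y8 = y3 NAND I4 = True NAND False = True
y9 = y7 NOR y4 = True NOR False = False
y12 = y8 XOR y4 = True XOR False = True
y13 = y8 XOR y12 = True XOR True = False
y17 = y9 XNOR y13 = False XNOR False = True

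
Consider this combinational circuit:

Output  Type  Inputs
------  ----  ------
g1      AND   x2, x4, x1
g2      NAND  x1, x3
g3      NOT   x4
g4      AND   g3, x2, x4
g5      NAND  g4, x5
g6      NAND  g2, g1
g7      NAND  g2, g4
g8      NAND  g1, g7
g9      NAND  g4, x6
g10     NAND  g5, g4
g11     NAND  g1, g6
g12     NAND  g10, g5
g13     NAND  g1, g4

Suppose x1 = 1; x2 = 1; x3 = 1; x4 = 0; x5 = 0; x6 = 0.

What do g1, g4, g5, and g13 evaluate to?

g1 = 0, g4 = 0, g5 = 1, g13 = 1

g1 = x2 AND x4 AND x1 = 1 AND 0 AND 1 = 0
g3 = NOT x4 = NOT 0 = 1
g4 = g3 AND x2 AND x4 = 1 AND 1 AND 0 = 0
g5 = g4 NAND x5 = 0 NAND 0 = 1
g13 = g1 NAND g4 = 0 NAND 0 = 1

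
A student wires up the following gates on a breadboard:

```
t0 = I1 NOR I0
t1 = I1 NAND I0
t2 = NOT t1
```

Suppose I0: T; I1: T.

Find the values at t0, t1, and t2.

t0 = F  t1 = F  t2 = T

t0 = I1 NOR I0 = T NOR T = F
t1 = I1 NAND I0 = T NAND T = F
t2 = NOT t1 = NOT F = T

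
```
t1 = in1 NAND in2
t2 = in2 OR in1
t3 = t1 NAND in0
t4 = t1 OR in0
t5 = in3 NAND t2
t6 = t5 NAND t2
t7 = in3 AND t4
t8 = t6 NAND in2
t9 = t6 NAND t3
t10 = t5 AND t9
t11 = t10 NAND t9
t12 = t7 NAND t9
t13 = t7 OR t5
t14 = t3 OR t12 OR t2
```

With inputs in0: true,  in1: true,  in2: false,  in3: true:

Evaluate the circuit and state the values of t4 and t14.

t4 = true, t14 = true

t1 = in1 NAND in2 = true NAND false = true
t2 = in2 OR in1 = false OR true = true
t3 = t1 NAND in0 = true NAND true = false
t4 = t1 OR in0 = true OR true = true
t5 = in3 NAND t2 = true NAND true = false
t6 = t5 NAND t2 = false NAND true = true
t7 = in3 AND t4 = true AND true = true
t9 = t6 NAND t3 = true NAND false = true
t12 = t7 NAND t9 = true NAND true = false
t14 = t3 OR t12 OR t2 = false OR false OR true = true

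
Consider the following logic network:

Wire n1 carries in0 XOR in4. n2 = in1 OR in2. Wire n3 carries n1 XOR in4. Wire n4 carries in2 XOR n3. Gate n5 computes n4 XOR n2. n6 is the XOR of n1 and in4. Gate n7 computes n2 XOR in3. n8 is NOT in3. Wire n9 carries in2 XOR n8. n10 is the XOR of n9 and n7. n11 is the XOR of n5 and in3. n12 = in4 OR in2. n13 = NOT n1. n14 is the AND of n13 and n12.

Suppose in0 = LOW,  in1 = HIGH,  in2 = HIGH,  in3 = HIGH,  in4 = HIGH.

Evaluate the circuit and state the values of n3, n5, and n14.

n1 = in0 XOR in4 = LOW XOR HIGH = HIGH
n2 = in1 OR in2 = HIGH OR HIGH = HIGH
n3 = n1 XOR in4 = HIGH XOR HIGH = LOW
n4 = in2 XOR n3 = HIGH XOR LOW = HIGH
n5 = n4 XOR n2 = HIGH XOR HIGH = LOW
n12 = in4 OR in2 = HIGH OR HIGH = HIGH
n13 = NOT n1 = NOT HIGH = LOW
n14 = n13 AND n12 = LOW AND HIGH = LOW

n3 = LOW, n5 = LOW, n14 = LOW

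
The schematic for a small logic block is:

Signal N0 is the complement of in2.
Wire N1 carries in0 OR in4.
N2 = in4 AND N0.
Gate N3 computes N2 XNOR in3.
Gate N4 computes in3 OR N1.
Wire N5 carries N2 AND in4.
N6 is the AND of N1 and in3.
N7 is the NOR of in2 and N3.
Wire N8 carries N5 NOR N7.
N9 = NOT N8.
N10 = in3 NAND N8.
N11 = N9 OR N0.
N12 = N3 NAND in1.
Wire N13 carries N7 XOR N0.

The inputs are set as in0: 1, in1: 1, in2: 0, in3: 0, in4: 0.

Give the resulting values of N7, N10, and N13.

N7 = 0; N10 = 1; N13 = 1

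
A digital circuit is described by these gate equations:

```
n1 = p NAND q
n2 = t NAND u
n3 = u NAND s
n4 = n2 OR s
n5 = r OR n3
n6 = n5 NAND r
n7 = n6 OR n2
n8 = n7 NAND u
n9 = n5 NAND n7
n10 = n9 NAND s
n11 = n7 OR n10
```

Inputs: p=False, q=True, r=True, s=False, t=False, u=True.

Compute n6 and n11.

n2 = t NAND u = False NAND True = True
n3 = u NAND s = True NAND False = True
n5 = r OR n3 = True OR True = True
n6 = n5 NAND r = True NAND True = False
n7 = n6 OR n2 = False OR True = True
n9 = n5 NAND n7 = True NAND True = False
n10 = n9 NAND s = False NAND False = True
n11 = n7 OR n10 = True OR True = True

n6 = False, n11 = True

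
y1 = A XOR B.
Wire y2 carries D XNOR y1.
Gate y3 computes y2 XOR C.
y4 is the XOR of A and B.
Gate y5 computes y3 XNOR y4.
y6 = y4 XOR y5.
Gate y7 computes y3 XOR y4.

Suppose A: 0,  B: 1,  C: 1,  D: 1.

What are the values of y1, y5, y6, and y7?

y1 = A XOR B = 0 XOR 1 = 1
y2 = D XNOR y1 = 1 XNOR 1 = 1
y3 = y2 XOR C = 1 XOR 1 = 0
y4 = A XOR B = 0 XOR 1 = 1
y5 = y3 XNOR y4 = 0 XNOR 1 = 0
y6 = y4 XOR y5 = 1 XOR 0 = 1
y7 = y3 XOR y4 = 0 XOR 1 = 1

y1 = 1  y5 = 0  y6 = 1  y7 = 1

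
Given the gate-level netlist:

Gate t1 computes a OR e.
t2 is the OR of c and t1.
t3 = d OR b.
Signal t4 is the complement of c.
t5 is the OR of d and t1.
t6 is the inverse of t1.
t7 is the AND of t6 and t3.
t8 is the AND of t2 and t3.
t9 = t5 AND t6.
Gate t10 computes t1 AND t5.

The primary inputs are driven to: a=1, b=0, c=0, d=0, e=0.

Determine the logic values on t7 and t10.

t1 = a OR e = 1 OR 0 = 1
t3 = d OR b = 0 OR 0 = 0
t5 = d OR t1 = 0 OR 1 = 1
t6 = NOT t1 = NOT 1 = 0
t7 = t6 AND t3 = 0 AND 0 = 0
t10 = t1 AND t5 = 1 AND 1 = 1

t7 = 0, t10 = 1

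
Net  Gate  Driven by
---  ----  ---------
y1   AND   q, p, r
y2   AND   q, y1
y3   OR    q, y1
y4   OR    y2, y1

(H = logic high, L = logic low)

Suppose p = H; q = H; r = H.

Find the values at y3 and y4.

y3 = H, y4 = H

y1 = q AND p AND r = H AND H AND H = H
y2 = q AND y1 = H AND H = H
y3 = q OR y1 = H OR H = H
y4 = y2 OR y1 = H OR H = H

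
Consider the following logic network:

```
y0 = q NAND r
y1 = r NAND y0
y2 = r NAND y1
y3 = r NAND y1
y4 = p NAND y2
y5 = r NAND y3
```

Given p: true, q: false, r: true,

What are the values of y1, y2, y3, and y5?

y1 = false  y2 = true  y3 = true  y5 = false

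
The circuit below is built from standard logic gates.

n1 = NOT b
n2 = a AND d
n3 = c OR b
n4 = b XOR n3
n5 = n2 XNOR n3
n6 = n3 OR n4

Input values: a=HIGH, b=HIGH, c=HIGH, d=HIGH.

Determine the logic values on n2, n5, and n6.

n2 = a AND d = HIGH AND HIGH = HIGH
n3 = c OR b = HIGH OR HIGH = HIGH
n4 = b XOR n3 = HIGH XOR HIGH = LOW
n5 = n2 XNOR n3 = HIGH XNOR HIGH = HIGH
n6 = n3 OR n4 = HIGH OR LOW = HIGH

n2 = HIGH  n5 = HIGH  n6 = HIGH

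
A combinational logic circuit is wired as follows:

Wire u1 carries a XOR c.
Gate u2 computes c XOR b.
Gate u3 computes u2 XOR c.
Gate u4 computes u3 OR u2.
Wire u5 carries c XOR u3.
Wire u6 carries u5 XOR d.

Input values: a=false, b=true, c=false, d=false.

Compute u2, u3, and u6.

u2 = c XOR b = false XOR true = true
u3 = u2 XOR c = true XOR false = true
u5 = c XOR u3 = false XOR true = true
u6 = u5 XOR d = true XOR false = true

u2 = true  u3 = true  u6 = true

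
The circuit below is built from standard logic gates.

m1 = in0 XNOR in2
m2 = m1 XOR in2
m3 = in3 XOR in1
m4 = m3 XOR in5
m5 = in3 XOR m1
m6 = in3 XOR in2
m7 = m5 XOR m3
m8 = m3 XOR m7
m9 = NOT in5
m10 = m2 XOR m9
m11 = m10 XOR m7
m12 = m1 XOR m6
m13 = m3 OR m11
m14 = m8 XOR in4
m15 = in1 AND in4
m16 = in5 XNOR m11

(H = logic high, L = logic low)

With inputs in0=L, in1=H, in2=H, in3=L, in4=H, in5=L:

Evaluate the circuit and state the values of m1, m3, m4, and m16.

m1 = L; m3 = H; m4 = H; m16 = L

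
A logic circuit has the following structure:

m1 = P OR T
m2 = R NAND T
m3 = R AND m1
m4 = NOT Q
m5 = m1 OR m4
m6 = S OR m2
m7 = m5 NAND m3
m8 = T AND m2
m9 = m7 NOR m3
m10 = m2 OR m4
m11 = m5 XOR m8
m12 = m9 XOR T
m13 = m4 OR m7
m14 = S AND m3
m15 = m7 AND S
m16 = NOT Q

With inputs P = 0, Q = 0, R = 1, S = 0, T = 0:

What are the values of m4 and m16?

m4 = NOT Q = NOT 0 = 1
m16 = NOT Q = NOT 0 = 1

m4 = 1; m16 = 1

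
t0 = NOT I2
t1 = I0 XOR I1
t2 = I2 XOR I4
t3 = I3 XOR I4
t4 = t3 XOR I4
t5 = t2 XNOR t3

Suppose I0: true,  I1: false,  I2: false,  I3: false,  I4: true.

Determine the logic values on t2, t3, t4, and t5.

t2 = true, t3 = true, t4 = false, t5 = true

t2 = I2 XOR I4 = false XOR true = true
t3 = I3 XOR I4 = false XOR true = true
t4 = t3 XOR I4 = true XOR true = false
t5 = t2 XNOR t3 = true XNOR true = true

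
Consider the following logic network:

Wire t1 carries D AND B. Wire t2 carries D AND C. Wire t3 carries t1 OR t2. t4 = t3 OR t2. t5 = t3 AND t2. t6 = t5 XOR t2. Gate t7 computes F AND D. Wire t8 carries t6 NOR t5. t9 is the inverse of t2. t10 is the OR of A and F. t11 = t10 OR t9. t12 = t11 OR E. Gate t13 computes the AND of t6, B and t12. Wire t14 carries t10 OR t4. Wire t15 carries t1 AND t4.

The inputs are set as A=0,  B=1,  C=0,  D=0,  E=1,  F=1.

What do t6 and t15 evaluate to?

t1 = D AND B = 0 AND 1 = 0
t2 = D AND C = 0 AND 0 = 0
t3 = t1 OR t2 = 0 OR 0 = 0
t4 = t3 OR t2 = 0 OR 0 = 0
t5 = t3 AND t2 = 0 AND 0 = 0
t6 = t5 XOR t2 = 0 XOR 0 = 0
t15 = t1 AND t4 = 0 AND 0 = 0

t6 = 0, t15 = 0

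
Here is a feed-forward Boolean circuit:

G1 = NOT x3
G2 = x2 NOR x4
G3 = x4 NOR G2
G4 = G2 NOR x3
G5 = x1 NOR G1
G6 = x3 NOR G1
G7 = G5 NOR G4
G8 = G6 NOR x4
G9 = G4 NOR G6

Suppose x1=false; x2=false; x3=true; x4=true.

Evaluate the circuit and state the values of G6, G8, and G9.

G6 = false, G8 = false, G9 = true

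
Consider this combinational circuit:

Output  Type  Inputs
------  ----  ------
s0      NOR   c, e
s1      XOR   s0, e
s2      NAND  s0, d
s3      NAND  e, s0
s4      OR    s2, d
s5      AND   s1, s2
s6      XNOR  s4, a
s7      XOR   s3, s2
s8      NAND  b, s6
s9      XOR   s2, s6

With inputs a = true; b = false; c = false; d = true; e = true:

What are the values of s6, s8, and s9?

s6 = true, s8 = true, s9 = false

s0 = c NOR e = false NOR true = false
s2 = s0 NAND d = false NAND true = true
s4 = s2 OR d = true OR true = true
s6 = s4 XNOR a = true XNOR true = true
s8 = b NAND s6 = false NAND true = true
s9 = s2 XOR s6 = true XOR true = false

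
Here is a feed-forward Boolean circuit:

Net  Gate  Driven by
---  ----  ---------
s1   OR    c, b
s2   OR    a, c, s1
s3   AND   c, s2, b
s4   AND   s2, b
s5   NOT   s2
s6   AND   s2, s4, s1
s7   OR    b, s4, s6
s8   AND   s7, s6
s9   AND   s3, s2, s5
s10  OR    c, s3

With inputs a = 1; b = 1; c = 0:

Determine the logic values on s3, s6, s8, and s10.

s3 = 0, s6 = 1, s8 = 1, s10 = 0

s1 = c OR b = 0 OR 1 = 1
s2 = a OR c OR s1 = 1 OR 0 OR 1 = 1
s3 = c AND s2 AND b = 0 AND 1 AND 1 = 0
s4 = s2 AND b = 1 AND 1 = 1
s6 = s2 AND s4 AND s1 = 1 AND 1 AND 1 = 1
s7 = b OR s4 OR s6 = 1 OR 1 OR 1 = 1
s8 = s7 AND s6 = 1 AND 1 = 1
s10 = c OR s3 = 0 OR 0 = 0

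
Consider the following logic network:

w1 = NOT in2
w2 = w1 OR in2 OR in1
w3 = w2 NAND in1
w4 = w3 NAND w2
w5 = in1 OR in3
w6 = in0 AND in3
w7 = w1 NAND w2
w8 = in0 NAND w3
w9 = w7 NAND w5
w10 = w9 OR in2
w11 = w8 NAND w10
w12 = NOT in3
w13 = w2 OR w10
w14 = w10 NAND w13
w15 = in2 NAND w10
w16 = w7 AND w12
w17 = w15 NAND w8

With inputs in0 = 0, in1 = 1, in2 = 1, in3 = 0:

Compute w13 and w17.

w13 = 1, w17 = 1

w1 = NOT in2 = NOT 1 = 0
w2 = w1 OR in2 OR in1 = 0 OR 1 OR 1 = 1
w3 = w2 NAND in1 = 1 NAND 1 = 0
w5 = in1 OR in3 = 1 OR 0 = 1
w7 = w1 NAND w2 = 0 NAND 1 = 1
w8 = in0 NAND w3 = 0 NAND 0 = 1
w9 = w7 NAND w5 = 1 NAND 1 = 0
w10 = w9 OR in2 = 0 OR 1 = 1
w13 = w2 OR w10 = 1 OR 1 = 1
w15 = in2 NAND w10 = 1 NAND 1 = 0
w17 = w15 NAND w8 = 0 NAND 1 = 1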